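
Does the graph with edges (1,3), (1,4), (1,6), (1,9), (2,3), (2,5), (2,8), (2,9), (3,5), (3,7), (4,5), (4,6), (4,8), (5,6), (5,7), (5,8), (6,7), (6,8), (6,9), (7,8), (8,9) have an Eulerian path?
Yes — and in fact it has an Eulerian circuit (the graph is connected and all 9 vertices have even degree)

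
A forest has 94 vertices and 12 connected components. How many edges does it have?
82 (Each of the 12 component trees on V_i vertices has V_i - 1 edges; summing gives V - C = 94 - 12 = 82)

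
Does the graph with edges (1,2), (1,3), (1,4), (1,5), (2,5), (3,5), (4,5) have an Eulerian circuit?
Yes (the graph is connected and all 5 vertices have even degree)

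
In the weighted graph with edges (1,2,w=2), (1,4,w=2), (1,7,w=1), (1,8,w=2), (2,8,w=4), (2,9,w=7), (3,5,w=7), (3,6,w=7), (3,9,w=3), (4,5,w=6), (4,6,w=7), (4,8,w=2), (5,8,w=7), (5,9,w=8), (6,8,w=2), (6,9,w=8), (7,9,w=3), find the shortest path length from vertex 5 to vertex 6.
9 (path: 5 -> 8 -> 6; weights 7 + 2 = 9)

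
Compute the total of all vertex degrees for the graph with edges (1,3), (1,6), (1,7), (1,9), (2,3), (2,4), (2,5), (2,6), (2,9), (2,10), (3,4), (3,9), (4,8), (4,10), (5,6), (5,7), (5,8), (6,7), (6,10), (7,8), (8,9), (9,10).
44 (handshake: sum of degrees = 2|E| = 2 x 22 = 44)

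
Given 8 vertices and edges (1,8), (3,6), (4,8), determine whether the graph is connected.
No, it has 5 components: {1, 4, 8}, {2}, {3, 6}, {5}, {7}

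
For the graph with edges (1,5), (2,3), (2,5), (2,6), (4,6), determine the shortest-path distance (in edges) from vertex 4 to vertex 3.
3 (path: 4 -> 6 -> 2 -> 3, 3 edges)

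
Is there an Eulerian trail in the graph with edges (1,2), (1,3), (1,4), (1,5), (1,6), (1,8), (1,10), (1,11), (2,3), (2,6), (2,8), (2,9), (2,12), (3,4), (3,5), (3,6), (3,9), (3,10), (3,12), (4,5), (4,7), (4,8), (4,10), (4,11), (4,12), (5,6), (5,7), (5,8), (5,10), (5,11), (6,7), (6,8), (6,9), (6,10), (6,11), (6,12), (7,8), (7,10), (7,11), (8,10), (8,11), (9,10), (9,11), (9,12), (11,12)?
Yes — and in fact it has an Eulerian circuit (the graph is connected and all 12 vertices have even degree)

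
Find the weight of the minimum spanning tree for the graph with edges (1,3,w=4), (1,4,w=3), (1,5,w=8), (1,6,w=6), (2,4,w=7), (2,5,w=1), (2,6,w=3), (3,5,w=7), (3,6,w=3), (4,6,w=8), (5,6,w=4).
14 (MST edges: (1,3,w=4), (1,4,w=3), (2,5,w=1), (2,6,w=3), (3,6,w=3); sum of weights 4 + 3 + 1 + 3 + 3 = 14)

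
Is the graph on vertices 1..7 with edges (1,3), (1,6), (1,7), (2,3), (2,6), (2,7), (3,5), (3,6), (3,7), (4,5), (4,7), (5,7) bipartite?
No (odd cycle of length 3: 7 -> 1 -> 3 -> 7)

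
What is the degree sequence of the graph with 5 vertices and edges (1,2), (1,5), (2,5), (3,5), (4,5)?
[4, 2, 2, 1, 1] (degrees: deg(1)=2, deg(2)=2, deg(3)=1, deg(4)=1, deg(5)=4)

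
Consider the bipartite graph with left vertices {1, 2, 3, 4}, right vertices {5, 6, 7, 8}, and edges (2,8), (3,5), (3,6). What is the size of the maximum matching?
2 (matching: (2,8), (3,6); upper bound min(|L|,|R|) = min(4,4) = 4)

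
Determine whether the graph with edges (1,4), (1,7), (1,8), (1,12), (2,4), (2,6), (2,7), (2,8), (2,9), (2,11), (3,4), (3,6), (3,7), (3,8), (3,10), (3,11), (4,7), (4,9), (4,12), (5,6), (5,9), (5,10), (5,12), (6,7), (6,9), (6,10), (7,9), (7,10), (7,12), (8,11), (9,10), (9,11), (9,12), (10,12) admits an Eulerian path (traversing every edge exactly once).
Yes — and in fact it has an Eulerian circuit (the graph is connected and all 12 vertices have even degree)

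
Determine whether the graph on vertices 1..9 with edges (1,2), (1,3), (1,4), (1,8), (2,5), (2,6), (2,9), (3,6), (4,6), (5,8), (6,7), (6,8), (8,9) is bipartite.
Yes. Partition: {1, 5, 6, 9}, {2, 3, 4, 7, 8}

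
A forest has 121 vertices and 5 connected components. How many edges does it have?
116 (Each of the 5 component trees on V_i vertices has V_i - 1 edges; summing gives V - C = 121 - 5 = 116)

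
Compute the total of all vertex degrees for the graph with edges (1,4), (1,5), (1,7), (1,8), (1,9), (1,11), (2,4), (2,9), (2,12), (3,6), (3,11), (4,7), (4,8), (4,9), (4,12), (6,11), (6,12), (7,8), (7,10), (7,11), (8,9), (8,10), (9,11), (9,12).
48 (handshake: sum of degrees = 2|E| = 2 x 24 = 48)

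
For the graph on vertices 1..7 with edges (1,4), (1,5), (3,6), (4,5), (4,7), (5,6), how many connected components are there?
2 (components: {1, 3, 4, 5, 6, 7}, {2})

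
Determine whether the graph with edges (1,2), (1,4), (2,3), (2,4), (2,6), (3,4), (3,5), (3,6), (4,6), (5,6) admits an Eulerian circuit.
Yes (the graph is connected and all 6 vertices have even degree)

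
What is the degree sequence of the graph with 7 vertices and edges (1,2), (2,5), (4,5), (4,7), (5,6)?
[3, 2, 2, 1, 1, 1, 0] (degrees: deg(1)=1, deg(2)=2, deg(3)=0, deg(4)=2, deg(5)=3, deg(6)=1, deg(7)=1)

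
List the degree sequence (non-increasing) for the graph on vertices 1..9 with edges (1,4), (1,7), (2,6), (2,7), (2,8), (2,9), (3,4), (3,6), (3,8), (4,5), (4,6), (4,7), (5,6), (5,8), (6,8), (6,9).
[6, 5, 4, 4, 3, 3, 3, 2, 2] (degrees: deg(1)=2, deg(2)=4, deg(3)=3, deg(4)=5, deg(5)=3, deg(6)=6, deg(7)=3, deg(8)=4, deg(9)=2)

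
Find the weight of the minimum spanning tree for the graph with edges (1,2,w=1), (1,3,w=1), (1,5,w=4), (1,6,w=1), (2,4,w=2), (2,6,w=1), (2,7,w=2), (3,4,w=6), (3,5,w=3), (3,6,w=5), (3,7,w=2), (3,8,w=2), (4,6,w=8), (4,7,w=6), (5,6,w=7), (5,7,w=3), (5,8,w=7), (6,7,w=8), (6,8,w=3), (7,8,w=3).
12 (MST edges: (1,2,w=1), (1,3,w=1), (1,6,w=1), (2,4,w=2), (2,7,w=2), (3,5,w=3), (3,8,w=2); sum of weights 1 + 1 + 1 + 2 + 2 + 3 + 2 = 12)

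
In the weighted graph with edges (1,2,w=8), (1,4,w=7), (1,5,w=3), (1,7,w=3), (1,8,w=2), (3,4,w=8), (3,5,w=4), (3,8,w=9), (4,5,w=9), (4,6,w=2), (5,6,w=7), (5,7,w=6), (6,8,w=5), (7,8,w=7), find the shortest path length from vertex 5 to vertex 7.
6 (path: 5 -> 7; weights 6 = 6)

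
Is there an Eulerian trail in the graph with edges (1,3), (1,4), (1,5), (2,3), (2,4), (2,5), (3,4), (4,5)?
No (4 vertices have odd degree: {1, 2, 3, 5}; Eulerian path requires 0 or 2)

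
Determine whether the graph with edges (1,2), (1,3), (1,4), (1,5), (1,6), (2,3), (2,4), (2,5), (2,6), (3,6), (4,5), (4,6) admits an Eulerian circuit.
No (4 vertices have odd degree: {1, 2, 3, 5}; Eulerian circuit requires 0)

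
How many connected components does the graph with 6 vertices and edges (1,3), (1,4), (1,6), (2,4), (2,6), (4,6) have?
2 (components: {1, 2, 3, 4, 6}, {5})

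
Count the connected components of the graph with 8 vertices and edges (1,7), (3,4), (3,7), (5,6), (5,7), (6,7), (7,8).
2 (components: {1, 3, 4, 5, 6, 7, 8}, {2})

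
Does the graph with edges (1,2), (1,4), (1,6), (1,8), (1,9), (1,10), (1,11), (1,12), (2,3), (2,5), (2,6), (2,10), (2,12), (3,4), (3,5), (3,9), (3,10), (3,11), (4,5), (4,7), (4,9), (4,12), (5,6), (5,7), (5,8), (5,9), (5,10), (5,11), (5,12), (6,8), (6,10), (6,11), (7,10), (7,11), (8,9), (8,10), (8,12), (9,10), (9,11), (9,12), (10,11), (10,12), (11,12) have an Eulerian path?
Yes — and in fact it has an Eulerian circuit (the graph is connected and all 12 vertices have even degree)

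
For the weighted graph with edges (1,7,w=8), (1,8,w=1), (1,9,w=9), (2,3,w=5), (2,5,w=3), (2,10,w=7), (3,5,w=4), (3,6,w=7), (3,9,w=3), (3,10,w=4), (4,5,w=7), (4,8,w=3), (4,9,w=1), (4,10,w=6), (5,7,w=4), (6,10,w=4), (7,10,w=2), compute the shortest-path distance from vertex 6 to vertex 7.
6 (path: 6 -> 10 -> 7; weights 4 + 2 = 6)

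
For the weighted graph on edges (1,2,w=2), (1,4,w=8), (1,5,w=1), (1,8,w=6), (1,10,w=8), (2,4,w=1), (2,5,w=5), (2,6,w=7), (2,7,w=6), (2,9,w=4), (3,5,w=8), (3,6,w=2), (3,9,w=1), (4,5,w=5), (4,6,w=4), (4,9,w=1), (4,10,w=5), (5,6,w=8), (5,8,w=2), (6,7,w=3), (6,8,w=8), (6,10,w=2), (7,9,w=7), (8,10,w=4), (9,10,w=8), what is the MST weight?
15 (MST edges: (1,2,w=2), (1,5,w=1), (2,4,w=1), (3,6,w=2), (3,9,w=1), (4,9,w=1), (5,8,w=2), (6,7,w=3), (6,10,w=2); sum of weights 2 + 1 + 1 + 2 + 1 + 1 + 2 + 3 + 2 = 15)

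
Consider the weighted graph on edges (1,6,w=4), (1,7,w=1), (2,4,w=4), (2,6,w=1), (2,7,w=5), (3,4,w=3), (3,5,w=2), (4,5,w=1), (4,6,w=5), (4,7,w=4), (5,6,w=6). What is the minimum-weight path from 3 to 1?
8 (path: 3 -> 4 -> 7 -> 1; weights 3 + 4 + 1 = 8)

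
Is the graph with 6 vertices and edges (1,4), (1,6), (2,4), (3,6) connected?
No, it has 2 components: {1, 2, 3, 4, 6}, {5}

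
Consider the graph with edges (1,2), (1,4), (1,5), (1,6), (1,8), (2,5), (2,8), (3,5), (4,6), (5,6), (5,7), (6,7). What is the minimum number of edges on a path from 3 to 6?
2 (path: 3 -> 5 -> 6, 2 edges)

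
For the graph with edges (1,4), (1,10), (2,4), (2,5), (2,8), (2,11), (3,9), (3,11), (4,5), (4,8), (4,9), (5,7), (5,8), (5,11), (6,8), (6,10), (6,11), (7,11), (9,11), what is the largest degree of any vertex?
6 (attained at vertex 11)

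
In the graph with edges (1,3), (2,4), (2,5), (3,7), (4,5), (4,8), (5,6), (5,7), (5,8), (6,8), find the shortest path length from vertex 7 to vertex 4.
2 (path: 7 -> 5 -> 4, 2 edges)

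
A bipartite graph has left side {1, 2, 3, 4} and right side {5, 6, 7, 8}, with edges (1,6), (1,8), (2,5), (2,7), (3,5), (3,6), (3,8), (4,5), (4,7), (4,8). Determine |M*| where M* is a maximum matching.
4 (matching: (1,8), (2,7), (3,6), (4,5); upper bound min(|L|,|R|) = min(4,4) = 4)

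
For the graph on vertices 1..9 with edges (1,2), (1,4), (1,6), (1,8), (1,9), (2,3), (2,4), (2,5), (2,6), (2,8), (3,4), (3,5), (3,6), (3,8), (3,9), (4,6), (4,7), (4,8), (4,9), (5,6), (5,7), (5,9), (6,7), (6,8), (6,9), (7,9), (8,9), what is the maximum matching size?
4 (matching: (2,3), (4,8), (5,9), (6,7); upper bound floor(n/2) = floor(9/2) = 4)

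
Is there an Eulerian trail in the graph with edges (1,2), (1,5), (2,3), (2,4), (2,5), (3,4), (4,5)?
Yes (the graph is connected and exactly 2 vertices have odd degree: {4, 5}; any Eulerian path must start and end at those)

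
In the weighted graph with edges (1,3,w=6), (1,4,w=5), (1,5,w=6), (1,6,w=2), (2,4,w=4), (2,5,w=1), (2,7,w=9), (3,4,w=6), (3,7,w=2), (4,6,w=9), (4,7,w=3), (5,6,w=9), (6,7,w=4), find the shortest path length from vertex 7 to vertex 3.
2 (path: 7 -> 3; weights 2 = 2)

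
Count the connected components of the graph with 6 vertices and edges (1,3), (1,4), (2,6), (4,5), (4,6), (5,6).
1 (components: {1, 2, 3, 4, 5, 6})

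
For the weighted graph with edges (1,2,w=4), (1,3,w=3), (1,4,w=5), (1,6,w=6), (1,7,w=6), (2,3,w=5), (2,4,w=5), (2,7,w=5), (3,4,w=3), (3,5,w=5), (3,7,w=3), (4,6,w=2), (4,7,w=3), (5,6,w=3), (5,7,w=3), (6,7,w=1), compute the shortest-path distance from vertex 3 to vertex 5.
5 (path: 3 -> 5; weights 5 = 5)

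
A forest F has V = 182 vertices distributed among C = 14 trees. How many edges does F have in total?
168 (Each of the 14 component trees on V_i vertices has V_i - 1 edges; summing gives V - C = 182 - 14 = 168)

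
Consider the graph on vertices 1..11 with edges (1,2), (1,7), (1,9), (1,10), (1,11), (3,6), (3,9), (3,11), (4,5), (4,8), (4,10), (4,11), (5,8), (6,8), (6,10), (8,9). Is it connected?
Yes (BFS from 1 visits [1, 2, 7, 9, 10, 11, 3, 8, 4, 6, 5] — all 11 vertices reached)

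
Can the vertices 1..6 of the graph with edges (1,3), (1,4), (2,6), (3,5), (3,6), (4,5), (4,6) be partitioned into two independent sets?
Yes. Partition: {1, 5, 6}, {2, 3, 4}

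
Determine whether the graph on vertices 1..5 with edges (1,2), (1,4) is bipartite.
Yes. Partition: {1, 3, 5}, {2, 4}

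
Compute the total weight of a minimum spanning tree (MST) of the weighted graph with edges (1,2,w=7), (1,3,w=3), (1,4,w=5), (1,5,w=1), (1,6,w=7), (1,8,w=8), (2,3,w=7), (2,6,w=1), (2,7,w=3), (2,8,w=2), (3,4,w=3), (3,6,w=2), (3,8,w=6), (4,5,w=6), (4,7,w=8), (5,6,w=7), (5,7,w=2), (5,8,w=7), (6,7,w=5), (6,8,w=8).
14 (MST edges: (1,3,w=3), (1,5,w=1), (2,6,w=1), (2,8,w=2), (3,4,w=3), (3,6,w=2), (5,7,w=2); sum of weights 3 + 1 + 1 + 2 + 3 + 2 + 2 = 14)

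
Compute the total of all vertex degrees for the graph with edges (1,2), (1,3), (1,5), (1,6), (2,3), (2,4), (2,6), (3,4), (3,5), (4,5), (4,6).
22 (handshake: sum of degrees = 2|E| = 2 x 11 = 22)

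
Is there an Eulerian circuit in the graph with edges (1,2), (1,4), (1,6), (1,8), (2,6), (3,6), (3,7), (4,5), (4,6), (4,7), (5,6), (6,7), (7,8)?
Yes (the graph is connected and all 8 vertices have even degree)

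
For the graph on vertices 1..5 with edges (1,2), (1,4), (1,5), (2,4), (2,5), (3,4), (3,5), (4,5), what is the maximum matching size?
2 (matching: (1,4), (3,5); upper bound floor(n/2) = floor(5/2) = 2)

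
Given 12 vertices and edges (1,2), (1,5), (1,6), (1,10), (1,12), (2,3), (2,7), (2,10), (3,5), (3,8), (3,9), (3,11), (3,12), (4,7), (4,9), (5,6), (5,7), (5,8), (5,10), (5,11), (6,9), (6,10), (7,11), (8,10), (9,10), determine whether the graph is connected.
Yes (BFS from 1 visits [1, 2, 5, 6, 10, 12, 3, 7, 8, 11, 9, 4] — all 12 vertices reached)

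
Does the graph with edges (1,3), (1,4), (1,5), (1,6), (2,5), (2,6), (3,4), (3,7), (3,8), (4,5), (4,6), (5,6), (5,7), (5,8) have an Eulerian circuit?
Yes (the graph is connected and all 8 vertices have even degree)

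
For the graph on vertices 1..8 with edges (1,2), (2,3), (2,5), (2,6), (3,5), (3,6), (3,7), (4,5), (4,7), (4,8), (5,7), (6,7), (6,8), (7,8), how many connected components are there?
1 (components: {1, 2, 3, 4, 5, 6, 7, 8})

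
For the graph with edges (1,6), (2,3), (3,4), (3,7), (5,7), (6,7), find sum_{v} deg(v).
12 (handshake: sum of degrees = 2|E| = 2 x 6 = 12)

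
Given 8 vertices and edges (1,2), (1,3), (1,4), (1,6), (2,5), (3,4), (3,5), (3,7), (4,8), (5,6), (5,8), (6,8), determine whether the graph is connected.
Yes (BFS from 1 visits [1, 2, 3, 4, 6, 5, 7, 8] — all 8 vertices reached)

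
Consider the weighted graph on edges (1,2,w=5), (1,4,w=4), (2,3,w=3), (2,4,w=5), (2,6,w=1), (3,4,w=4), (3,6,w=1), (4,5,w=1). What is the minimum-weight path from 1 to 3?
7 (path: 1 -> 2 -> 6 -> 3; weights 5 + 1 + 1 = 7)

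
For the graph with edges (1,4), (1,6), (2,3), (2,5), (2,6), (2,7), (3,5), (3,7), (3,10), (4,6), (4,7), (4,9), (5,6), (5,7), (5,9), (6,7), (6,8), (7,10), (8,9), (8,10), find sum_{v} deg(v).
40 (handshake: sum of degrees = 2|E| = 2 x 20 = 40)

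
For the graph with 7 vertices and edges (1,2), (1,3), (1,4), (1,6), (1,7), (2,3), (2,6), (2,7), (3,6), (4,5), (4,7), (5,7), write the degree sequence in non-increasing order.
[5, 4, 4, 3, 3, 3, 2] (degrees: deg(1)=5, deg(2)=4, deg(3)=3, deg(4)=3, deg(5)=2, deg(6)=3, deg(7)=4)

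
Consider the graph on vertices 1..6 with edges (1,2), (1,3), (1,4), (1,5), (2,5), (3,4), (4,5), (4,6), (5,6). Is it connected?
Yes (BFS from 1 visits [1, 2, 3, 4, 5, 6] — all 6 vertices reached)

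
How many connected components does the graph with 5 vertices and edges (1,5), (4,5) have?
3 (components: {1, 4, 5}, {2}, {3})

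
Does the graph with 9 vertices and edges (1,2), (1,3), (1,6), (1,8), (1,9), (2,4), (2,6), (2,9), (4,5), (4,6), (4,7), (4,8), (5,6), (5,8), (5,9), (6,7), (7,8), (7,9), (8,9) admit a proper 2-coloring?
No (odd cycle of length 3: 6 -> 1 -> 2 -> 6)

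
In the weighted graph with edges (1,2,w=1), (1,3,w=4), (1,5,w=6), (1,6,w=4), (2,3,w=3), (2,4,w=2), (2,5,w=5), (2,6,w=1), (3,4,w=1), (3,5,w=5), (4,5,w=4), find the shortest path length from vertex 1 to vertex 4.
3 (path: 1 -> 2 -> 4; weights 1 + 2 = 3)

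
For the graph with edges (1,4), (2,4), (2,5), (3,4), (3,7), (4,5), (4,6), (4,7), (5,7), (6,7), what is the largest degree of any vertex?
6 (attained at vertex 4)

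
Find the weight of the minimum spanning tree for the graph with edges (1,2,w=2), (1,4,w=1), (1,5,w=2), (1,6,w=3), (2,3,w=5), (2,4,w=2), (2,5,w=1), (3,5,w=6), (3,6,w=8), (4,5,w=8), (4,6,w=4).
12 (MST edges: (1,2,w=2), (1,4,w=1), (1,6,w=3), (2,3,w=5), (2,5,w=1); sum of weights 2 + 1 + 3 + 5 + 1 = 12)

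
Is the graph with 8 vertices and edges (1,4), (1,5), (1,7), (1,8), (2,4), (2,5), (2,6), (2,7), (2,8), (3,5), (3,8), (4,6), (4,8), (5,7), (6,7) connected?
Yes (BFS from 1 visits [1, 4, 5, 7, 8, 2, 6, 3] — all 8 vertices reached)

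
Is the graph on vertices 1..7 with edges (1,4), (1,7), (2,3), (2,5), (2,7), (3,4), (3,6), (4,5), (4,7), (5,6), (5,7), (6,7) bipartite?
No (odd cycle of length 3: 7 -> 1 -> 4 -> 7)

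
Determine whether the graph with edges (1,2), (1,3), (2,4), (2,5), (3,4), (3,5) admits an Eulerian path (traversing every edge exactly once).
Yes (the graph is connected and exactly 2 vertices have odd degree: {2, 3}; any Eulerian path must start and end at those)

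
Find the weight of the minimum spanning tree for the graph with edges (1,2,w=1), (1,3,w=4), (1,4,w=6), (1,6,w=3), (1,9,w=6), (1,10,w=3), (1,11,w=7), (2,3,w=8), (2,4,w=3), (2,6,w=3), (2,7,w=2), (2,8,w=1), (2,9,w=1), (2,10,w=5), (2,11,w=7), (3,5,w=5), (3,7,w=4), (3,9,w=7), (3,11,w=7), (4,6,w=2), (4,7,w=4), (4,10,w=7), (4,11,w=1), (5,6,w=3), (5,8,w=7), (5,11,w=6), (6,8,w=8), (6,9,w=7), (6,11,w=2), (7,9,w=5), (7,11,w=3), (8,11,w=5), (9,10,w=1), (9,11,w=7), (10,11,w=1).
17 (MST edges: (1,2,w=1), (1,3,w=4), (2,7,w=2), (2,8,w=1), (2,9,w=1), (4,6,w=2), (4,11,w=1), (5,6,w=3), (9,10,w=1), (10,11,w=1); sum of weights 1 + 4 + 2 + 1 + 1 + 2 + 1 + 3 + 1 + 1 = 17)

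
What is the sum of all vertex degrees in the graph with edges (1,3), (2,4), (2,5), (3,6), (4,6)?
10 (handshake: sum of degrees = 2|E| = 2 x 5 = 10)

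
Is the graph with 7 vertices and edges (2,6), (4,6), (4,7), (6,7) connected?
No, it has 4 components: {1}, {2, 4, 6, 7}, {3}, {5}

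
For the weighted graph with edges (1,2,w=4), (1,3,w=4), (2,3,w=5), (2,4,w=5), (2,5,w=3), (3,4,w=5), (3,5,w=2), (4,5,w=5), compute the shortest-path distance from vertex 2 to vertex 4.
5 (path: 2 -> 4; weights 5 = 5)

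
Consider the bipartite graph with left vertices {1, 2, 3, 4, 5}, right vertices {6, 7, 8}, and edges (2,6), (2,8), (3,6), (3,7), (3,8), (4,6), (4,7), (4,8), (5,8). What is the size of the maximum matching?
3 (matching: (2,8), (3,7), (4,6); upper bound min(|L|,|R|) = min(5,3) = 3)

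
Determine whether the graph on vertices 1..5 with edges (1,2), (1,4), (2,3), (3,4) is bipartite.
Yes. Partition: {1, 3, 5}, {2, 4}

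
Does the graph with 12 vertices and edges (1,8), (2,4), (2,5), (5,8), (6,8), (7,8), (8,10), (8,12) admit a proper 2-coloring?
Yes. Partition: {1, 3, 4, 5, 6, 7, 9, 10, 11, 12}, {2, 8}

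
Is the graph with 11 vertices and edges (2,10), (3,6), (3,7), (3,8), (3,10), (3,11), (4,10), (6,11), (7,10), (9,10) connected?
No, it has 3 components: {1}, {2, 3, 4, 6, 7, 8, 9, 10, 11}, {5}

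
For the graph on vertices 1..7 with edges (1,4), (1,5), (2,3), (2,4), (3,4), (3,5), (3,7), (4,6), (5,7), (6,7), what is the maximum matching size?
3 (matching: (2,3), (4,6), (5,7); upper bound floor(n/2) = floor(7/2) = 3)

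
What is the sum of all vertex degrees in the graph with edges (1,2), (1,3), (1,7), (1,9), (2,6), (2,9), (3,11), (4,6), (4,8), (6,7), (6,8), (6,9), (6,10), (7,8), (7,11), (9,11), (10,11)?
34 (handshake: sum of degrees = 2|E| = 2 x 17 = 34)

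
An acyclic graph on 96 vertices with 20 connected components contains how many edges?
76 (Each of the 20 component trees on V_i vertices has V_i - 1 edges; summing gives V - C = 96 - 20 = 76)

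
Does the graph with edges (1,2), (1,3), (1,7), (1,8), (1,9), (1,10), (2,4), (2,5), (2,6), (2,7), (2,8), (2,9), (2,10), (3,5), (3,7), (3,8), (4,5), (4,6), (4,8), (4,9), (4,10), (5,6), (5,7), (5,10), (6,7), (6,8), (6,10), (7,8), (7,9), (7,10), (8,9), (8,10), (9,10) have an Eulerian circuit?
Yes (the graph is connected and all 10 vertices have even degree)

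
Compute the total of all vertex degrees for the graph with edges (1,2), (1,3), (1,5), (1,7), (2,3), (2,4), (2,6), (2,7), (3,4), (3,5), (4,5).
22 (handshake: sum of degrees = 2|E| = 2 x 11 = 22)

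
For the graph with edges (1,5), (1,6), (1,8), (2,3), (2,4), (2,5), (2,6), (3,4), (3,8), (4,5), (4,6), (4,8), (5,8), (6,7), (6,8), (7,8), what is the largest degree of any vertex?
6 (attained at vertex 8)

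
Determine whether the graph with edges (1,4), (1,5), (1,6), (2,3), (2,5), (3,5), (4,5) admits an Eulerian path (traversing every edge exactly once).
Yes (the graph is connected and exactly 2 vertices have odd degree: {1, 6}; any Eulerian path must start and end at those)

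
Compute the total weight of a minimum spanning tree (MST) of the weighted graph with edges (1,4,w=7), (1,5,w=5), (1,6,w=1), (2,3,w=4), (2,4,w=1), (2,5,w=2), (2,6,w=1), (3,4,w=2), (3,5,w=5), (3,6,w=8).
7 (MST edges: (1,6,w=1), (2,4,w=1), (2,5,w=2), (2,6,w=1), (3,4,w=2); sum of weights 1 + 1 + 2 + 1 + 2 = 7)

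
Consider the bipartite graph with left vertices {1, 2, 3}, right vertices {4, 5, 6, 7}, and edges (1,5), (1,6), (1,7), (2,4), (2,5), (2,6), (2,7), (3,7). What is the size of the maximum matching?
3 (matching: (1,5), (2,6), (3,7); upper bound min(|L|,|R|) = min(3,4) = 3)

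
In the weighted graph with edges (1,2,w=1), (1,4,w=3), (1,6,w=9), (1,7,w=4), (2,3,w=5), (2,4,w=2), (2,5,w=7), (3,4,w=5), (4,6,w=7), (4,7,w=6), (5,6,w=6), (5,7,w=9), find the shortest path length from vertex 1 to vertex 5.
8 (path: 1 -> 2 -> 5; weights 1 + 7 = 8)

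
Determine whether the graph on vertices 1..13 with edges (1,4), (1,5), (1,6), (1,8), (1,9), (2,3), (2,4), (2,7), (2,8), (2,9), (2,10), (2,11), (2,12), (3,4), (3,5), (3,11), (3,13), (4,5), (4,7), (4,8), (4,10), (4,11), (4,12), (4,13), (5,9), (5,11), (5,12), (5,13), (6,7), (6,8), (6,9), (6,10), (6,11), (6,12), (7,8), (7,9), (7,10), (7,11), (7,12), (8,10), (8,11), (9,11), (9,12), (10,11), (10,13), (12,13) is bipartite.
No (odd cycle of length 3: 4 -> 1 -> 8 -> 4)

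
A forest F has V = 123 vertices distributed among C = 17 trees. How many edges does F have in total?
106 (Each of the 17 component trees on V_i vertices has V_i - 1 edges; summing gives V - C = 123 - 17 = 106)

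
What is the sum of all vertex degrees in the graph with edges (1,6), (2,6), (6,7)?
6 (handshake: sum of degrees = 2|E| = 2 x 3 = 6)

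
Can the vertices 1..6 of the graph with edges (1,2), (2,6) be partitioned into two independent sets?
Yes. Partition: {1, 3, 4, 5, 6}, {2}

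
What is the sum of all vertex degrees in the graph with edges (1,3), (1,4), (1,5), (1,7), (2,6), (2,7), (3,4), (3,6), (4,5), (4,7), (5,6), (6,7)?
24 (handshake: sum of degrees = 2|E| = 2 x 12 = 24)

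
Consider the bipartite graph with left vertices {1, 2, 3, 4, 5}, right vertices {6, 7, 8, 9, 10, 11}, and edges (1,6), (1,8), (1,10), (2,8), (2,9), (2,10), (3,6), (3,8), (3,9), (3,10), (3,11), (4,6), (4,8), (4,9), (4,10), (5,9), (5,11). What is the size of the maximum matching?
5 (matching: (1,10), (2,8), (3,11), (4,6), (5,9); upper bound min(|L|,|R|) = min(5,6) = 5)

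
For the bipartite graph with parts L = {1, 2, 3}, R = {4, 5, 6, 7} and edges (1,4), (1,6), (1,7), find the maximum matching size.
1 (matching: (1,7); upper bound min(|L|,|R|) = min(3,4) = 3)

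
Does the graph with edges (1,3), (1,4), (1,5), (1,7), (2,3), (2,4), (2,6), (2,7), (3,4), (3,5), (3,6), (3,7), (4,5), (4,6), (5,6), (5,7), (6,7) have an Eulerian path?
No (4 vertices have odd degree: {4, 5, 6, 7}; Eulerian path requires 0 or 2)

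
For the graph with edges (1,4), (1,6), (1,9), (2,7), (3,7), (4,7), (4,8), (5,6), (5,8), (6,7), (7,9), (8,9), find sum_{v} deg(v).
24 (handshake: sum of degrees = 2|E| = 2 x 12 = 24)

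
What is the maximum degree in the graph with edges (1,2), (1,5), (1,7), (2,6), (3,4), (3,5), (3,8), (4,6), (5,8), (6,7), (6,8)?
4 (attained at vertex 6)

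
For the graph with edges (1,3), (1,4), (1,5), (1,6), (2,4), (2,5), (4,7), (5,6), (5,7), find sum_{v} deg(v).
18 (handshake: sum of degrees = 2|E| = 2 x 9 = 18)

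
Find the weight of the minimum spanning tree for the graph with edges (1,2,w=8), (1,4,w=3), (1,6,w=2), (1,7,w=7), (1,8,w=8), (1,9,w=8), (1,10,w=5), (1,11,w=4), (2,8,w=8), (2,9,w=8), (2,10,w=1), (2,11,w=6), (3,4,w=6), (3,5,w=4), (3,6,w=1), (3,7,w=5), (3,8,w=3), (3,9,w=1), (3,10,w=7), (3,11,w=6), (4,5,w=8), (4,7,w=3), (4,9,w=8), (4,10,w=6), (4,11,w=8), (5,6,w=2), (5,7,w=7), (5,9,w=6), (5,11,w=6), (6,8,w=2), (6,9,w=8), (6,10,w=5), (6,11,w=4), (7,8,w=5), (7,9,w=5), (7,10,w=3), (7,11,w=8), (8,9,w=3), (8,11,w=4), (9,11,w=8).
22 (MST edges: (1,4,w=3), (1,6,w=2), (1,11,w=4), (2,10,w=1), (3,6,w=1), (3,9,w=1), (4,7,w=3), (5,6,w=2), (6,8,w=2), (7,10,w=3); sum of weights 3 + 2 + 4 + 1 + 1 + 1 + 3 + 2 + 2 + 3 = 22)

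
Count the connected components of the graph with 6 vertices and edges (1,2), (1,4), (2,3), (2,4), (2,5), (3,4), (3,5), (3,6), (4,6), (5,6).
1 (components: {1, 2, 3, 4, 5, 6})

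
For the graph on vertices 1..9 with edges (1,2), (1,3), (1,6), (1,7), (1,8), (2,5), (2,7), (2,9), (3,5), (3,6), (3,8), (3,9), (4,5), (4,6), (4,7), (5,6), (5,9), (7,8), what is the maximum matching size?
4 (matching: (1,8), (3,9), (4,7), (5,6); upper bound floor(n/2) = floor(9/2) = 4)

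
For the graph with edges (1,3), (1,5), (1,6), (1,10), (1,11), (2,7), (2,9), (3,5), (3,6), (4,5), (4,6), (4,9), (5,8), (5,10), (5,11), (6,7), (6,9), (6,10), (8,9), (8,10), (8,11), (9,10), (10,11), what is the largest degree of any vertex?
6 (attained at vertices 5, 6, 10)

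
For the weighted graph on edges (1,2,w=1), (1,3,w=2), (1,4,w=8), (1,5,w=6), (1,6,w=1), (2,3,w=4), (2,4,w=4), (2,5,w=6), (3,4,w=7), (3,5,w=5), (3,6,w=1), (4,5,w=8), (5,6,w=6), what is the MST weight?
12 (MST edges: (1,2,w=1), (1,6,w=1), (2,4,w=4), (3,5,w=5), (3,6,w=1); sum of weights 1 + 1 + 4 + 5 + 1 = 12)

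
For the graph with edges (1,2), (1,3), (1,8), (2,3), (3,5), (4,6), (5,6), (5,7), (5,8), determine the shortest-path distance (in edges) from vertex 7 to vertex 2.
3 (path: 7 -> 5 -> 3 -> 2, 3 edges)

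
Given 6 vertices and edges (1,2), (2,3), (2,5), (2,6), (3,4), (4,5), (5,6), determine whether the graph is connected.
Yes (BFS from 1 visits [1, 2, 3, 5, 6, 4] — all 6 vertices reached)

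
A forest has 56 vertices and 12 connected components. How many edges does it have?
44 (Each of the 12 component trees on V_i vertices has V_i - 1 edges; summing gives V - C = 56 - 12 = 44)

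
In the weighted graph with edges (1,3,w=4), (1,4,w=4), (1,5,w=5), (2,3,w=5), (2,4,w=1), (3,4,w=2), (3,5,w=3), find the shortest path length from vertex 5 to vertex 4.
5 (path: 5 -> 3 -> 4; weights 3 + 2 = 5)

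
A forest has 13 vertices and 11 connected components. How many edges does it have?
2 (Each of the 11 component trees on V_i vertices has V_i - 1 edges; summing gives V - C = 13 - 11 = 2)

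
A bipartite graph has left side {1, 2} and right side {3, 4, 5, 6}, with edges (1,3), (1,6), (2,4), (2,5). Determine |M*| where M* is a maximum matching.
2 (matching: (1,6), (2,5); upper bound min(|L|,|R|) = min(2,4) = 2)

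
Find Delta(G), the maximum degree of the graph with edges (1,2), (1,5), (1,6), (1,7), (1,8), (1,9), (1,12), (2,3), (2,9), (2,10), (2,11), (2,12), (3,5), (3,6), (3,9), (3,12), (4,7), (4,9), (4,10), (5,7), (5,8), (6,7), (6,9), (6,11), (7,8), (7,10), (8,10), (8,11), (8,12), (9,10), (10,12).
7 (attained at vertex 1)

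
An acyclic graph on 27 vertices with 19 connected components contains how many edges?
8 (Each of the 19 component trees on V_i vertices has V_i - 1 edges; summing gives V - C = 27 - 19 = 8)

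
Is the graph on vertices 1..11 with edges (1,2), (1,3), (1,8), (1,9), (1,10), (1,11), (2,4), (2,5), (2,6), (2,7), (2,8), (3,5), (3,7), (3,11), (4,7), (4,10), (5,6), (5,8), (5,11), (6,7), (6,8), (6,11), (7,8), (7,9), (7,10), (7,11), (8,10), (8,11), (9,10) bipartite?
No (odd cycle of length 3: 8 -> 1 -> 11 -> 8)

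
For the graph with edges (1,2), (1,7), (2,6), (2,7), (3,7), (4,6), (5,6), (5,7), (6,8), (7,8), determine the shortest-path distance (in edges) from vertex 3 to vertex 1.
2 (path: 3 -> 7 -> 1, 2 edges)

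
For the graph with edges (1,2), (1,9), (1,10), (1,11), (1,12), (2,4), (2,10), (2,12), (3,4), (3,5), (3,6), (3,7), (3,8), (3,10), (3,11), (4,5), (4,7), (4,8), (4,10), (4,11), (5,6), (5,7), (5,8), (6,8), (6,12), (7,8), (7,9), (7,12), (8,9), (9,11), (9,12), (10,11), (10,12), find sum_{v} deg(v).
66 (handshake: sum of degrees = 2|E| = 2 x 33 = 66)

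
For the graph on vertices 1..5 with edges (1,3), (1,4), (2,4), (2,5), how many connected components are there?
1 (components: {1, 2, 3, 4, 5})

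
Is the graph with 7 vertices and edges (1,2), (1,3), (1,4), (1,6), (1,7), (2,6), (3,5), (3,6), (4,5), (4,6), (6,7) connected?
Yes (BFS from 1 visits [1, 2, 3, 4, 6, 7, 5] — all 7 vertices reached)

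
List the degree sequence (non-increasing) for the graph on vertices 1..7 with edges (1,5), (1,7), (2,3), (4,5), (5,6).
[3, 2, 1, 1, 1, 1, 1] (degrees: deg(1)=2, deg(2)=1, deg(3)=1, deg(4)=1, deg(5)=3, deg(6)=1, deg(7)=1)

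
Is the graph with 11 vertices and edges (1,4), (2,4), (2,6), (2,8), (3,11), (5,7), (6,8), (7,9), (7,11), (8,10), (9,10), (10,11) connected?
Yes (BFS from 1 visits [1, 4, 2, 6, 8, 10, 9, 11, 7, 3, 5] — all 11 vertices reached)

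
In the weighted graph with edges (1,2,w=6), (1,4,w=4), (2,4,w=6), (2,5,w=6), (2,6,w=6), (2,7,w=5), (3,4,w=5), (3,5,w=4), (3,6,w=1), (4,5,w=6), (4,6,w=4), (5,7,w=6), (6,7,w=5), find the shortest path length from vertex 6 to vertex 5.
5 (path: 6 -> 3 -> 5; weights 1 + 4 = 5)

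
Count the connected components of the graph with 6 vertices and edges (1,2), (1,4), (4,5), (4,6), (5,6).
2 (components: {1, 2, 4, 5, 6}, {3})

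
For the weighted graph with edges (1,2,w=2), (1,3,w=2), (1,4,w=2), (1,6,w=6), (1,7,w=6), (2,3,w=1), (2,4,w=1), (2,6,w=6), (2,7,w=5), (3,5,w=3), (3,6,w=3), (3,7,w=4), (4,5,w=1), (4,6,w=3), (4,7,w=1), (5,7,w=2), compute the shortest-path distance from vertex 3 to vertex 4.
2 (path: 3 -> 2 -> 4; weights 1 + 1 = 2)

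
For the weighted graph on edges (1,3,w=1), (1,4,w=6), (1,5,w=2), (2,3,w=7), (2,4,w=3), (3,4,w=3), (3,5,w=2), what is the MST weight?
9 (MST edges: (1,3,w=1), (1,5,w=2), (2,4,w=3), (3,4,w=3); sum of weights 1 + 2 + 3 + 3 = 9)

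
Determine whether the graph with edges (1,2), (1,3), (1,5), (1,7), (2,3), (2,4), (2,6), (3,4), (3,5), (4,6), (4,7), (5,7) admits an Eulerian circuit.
No (2 vertices have odd degree: {5, 7}; Eulerian circuit requires 0)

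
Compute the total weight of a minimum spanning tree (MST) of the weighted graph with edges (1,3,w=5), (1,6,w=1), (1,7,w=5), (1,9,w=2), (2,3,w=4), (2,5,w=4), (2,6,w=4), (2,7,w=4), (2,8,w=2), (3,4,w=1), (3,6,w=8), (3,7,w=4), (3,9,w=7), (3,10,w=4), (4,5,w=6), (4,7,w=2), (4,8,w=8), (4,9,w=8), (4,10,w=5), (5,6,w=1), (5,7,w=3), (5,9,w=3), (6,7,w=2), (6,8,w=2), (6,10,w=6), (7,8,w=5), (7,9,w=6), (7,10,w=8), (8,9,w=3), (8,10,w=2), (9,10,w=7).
15 (MST edges: (1,6,w=1), (1,9,w=2), (2,8,w=2), (3,4,w=1), (4,7,w=2), (5,6,w=1), (6,7,w=2), (6,8,w=2), (8,10,w=2); sum of weights 1 + 2 + 2 + 1 + 2 + 1 + 2 + 2 + 2 = 15)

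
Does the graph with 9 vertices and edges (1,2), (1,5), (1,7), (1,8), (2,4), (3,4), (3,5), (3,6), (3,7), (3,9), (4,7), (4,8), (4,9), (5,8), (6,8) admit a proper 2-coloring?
No (odd cycle of length 3: 8 -> 1 -> 5 -> 8)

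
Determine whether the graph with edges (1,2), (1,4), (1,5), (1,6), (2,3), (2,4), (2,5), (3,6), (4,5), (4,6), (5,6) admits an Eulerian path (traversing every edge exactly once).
Yes — and in fact it has an Eulerian circuit (the graph is connected and all 6 vertices have even degree)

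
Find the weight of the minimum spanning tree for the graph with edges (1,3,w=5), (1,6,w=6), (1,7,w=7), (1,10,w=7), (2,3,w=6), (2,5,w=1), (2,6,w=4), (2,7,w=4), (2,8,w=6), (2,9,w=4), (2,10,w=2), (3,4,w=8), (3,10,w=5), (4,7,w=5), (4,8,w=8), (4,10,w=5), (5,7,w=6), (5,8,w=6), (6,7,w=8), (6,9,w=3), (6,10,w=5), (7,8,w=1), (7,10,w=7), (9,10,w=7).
30 (MST edges: (1,3,w=5), (2,5,w=1), (2,7,w=4), (2,9,w=4), (2,10,w=2), (3,10,w=5), (4,7,w=5), (6,9,w=3), (7,8,w=1); sum of weights 5 + 1 + 4 + 4 + 2 + 5 + 5 + 3 + 1 = 30)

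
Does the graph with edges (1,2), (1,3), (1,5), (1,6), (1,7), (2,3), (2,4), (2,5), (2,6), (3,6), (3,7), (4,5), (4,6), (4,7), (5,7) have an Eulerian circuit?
No (2 vertices have odd degree: {1, 2}; Eulerian circuit requires 0)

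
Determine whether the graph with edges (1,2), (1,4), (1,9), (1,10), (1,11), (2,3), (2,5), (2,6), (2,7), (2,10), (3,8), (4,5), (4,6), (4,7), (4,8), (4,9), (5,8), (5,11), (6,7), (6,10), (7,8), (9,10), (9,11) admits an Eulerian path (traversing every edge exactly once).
Yes (the graph is connected and exactly 2 vertices have odd degree: {1, 11}; any Eulerian path must start and end at those)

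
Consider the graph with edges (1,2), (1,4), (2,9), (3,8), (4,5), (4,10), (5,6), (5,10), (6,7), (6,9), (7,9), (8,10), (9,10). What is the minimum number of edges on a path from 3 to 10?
2 (path: 3 -> 8 -> 10, 2 edges)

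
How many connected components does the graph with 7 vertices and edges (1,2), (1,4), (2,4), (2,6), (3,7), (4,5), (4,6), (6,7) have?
1 (components: {1, 2, 3, 4, 5, 6, 7})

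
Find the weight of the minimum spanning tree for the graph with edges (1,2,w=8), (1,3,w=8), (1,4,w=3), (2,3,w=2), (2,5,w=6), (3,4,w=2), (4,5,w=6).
13 (MST edges: (1,4,w=3), (2,3,w=2), (2,5,w=6), (3,4,w=2); sum of weights 3 + 2 + 6 + 2 = 13)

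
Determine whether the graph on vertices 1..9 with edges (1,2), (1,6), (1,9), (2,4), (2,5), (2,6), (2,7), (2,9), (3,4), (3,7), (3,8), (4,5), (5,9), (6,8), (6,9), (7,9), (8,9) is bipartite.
No (odd cycle of length 3: 9 -> 1 -> 6 -> 9)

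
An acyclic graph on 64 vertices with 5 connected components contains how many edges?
59 (Each of the 5 component trees on V_i vertices has V_i - 1 edges; summing gives V - C = 64 - 5 = 59)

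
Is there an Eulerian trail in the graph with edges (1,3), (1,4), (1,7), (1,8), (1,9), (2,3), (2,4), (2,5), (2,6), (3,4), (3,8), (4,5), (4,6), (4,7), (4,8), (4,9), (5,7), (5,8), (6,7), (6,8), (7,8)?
Yes (the graph is connected and exactly 2 vertices have odd degree: {1, 7}; any Eulerian path must start and end at those)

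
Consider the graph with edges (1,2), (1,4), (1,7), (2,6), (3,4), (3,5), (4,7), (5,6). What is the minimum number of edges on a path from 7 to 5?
3 (path: 7 -> 4 -> 3 -> 5, 3 edges)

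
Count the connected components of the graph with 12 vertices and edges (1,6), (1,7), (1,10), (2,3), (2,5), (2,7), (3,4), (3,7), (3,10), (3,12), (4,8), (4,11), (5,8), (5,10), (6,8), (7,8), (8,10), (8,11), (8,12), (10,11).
2 (components: {1, 2, 3, 4, 5, 6, 7, 8, 10, 11, 12}, {9})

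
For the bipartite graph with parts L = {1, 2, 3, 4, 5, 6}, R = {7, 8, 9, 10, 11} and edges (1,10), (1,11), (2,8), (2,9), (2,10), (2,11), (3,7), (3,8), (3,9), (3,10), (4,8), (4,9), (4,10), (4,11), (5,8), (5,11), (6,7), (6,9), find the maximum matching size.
5 (matching: (1,11), (2,10), (3,9), (4,8), (6,7); upper bound min(|L|,|R|) = min(6,5) = 5)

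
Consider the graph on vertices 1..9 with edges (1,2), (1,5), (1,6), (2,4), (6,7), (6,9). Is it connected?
No, it has 3 components: {1, 2, 4, 5, 6, 7, 9}, {3}, {8}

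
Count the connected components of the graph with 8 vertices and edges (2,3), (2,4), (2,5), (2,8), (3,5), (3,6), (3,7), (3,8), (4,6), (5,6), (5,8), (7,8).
2 (components: {1}, {2, 3, 4, 5, 6, 7, 8})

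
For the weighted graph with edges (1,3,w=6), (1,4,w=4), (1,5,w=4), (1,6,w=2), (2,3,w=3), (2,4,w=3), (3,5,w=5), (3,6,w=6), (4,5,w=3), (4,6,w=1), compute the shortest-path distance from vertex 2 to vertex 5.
6 (path: 2 -> 4 -> 5; weights 3 + 3 = 6)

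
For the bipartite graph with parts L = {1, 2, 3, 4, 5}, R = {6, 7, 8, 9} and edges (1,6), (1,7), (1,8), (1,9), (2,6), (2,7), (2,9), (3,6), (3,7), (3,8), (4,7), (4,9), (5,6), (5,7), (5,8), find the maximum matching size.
4 (matching: (1,9), (2,7), (3,8), (5,6); upper bound min(|L|,|R|) = min(5,4) = 4)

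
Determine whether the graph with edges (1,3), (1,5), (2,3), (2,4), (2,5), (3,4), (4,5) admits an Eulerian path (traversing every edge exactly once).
No (4 vertices have odd degree: {2, 3, 4, 5}; Eulerian path requires 0 or 2)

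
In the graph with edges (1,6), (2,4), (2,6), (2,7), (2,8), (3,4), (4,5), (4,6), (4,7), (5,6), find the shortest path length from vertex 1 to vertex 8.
3 (path: 1 -> 6 -> 2 -> 8, 3 edges)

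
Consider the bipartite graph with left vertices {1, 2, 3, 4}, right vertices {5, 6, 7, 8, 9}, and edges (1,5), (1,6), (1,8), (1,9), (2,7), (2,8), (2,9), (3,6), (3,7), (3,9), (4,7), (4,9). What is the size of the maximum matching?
4 (matching: (1,9), (2,8), (3,6), (4,7); upper bound min(|L|,|R|) = min(4,5) = 4)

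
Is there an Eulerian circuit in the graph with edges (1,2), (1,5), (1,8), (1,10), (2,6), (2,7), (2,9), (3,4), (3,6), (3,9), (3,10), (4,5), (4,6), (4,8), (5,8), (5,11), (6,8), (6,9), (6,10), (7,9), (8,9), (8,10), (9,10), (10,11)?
Yes (the graph is connected and all 11 vertices have even degree)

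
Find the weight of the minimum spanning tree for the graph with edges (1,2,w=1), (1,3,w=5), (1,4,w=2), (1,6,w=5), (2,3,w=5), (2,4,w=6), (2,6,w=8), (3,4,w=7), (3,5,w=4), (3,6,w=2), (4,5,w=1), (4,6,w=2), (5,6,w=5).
8 (MST edges: (1,2,w=1), (1,4,w=2), (3,6,w=2), (4,5,w=1), (4,6,w=2); sum of weights 1 + 2 + 2 + 1 + 2 = 8)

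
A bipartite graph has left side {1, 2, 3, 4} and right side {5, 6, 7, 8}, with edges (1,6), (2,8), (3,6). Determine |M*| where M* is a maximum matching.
2 (matching: (1,6), (2,8); upper bound min(|L|,|R|) = min(4,4) = 4)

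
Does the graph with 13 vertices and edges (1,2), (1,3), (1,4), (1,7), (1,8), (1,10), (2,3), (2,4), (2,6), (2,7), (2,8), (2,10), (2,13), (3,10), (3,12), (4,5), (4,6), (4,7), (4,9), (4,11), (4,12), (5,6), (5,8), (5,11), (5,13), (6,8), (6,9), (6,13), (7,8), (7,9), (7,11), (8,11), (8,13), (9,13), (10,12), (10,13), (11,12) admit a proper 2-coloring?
No (odd cycle of length 3: 8 -> 1 -> 7 -> 8)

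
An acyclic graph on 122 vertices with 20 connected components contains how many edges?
102 (Each of the 20 component trees on V_i vertices has V_i - 1 edges; summing gives V - C = 122 - 20 = 102)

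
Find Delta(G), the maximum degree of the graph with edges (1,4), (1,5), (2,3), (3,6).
2 (attained at vertices 1, 3)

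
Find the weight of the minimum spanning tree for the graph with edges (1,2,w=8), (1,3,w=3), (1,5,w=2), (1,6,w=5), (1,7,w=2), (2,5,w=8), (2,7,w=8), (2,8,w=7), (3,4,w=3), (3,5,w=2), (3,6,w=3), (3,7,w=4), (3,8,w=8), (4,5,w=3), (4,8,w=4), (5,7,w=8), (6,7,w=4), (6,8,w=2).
21 (MST edges: (1,5,w=2), (1,7,w=2), (2,8,w=7), (3,4,w=3), (3,5,w=2), (3,6,w=3), (6,8,w=2); sum of weights 2 + 2 + 7 + 3 + 2 + 3 + 2 = 21)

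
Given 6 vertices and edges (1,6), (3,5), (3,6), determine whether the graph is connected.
No, it has 3 components: {1, 3, 5, 6}, {2}, {4}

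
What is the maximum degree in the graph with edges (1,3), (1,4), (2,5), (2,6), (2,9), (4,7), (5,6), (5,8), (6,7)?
3 (attained at vertices 2, 5, 6)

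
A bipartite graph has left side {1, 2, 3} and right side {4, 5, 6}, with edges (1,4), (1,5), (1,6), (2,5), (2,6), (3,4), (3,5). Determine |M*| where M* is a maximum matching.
3 (matching: (1,6), (2,5), (3,4); upper bound min(|L|,|R|) = min(3,3) = 3)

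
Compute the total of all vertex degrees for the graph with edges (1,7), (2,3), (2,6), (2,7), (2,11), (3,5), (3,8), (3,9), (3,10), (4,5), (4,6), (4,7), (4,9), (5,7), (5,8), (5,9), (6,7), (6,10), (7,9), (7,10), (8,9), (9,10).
44 (handshake: sum of degrees = 2|E| = 2 x 22 = 44)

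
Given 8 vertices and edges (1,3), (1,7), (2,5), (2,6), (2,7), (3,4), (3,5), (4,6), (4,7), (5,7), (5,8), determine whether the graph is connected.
Yes (BFS from 1 visits [1, 3, 7, 4, 5, 2, 6, 8] — all 8 vertices reached)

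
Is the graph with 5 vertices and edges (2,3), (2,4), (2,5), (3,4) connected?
No, it has 2 components: {1}, {2, 3, 4, 5}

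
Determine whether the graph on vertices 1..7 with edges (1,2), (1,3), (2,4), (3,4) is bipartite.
Yes. Partition: {1, 4, 5, 6, 7}, {2, 3}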